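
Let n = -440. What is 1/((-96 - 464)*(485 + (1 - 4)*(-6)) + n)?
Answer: -1/282120 ≈ -3.5446e-6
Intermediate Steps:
1/((-96 - 464)*(485 + (1 - 4)*(-6)) + n) = 1/((-96 - 464)*(485 + (1 - 4)*(-6)) - 440) = 1/(-560*(485 - 3*(-6)) - 440) = 1/(-560*(485 + 18) - 440) = 1/(-560*503 - 440) = 1/(-281680 - 440) = 1/(-282120) = -1/282120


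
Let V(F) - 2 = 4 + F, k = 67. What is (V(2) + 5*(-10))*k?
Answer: -2814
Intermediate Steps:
V(F) = 6 + F (V(F) = 2 + (4 + F) = 6 + F)
(V(2) + 5*(-10))*k = ((6 + 2) + 5*(-10))*67 = (8 - 50)*67 = -42*67 = -2814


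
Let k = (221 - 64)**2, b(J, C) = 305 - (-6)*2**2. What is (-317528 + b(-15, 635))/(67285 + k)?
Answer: -317199/91934 ≈ -3.4503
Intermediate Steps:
b(J, C) = 329 (b(J, C) = 305 - (-6)*4 = 305 - 1*(-24) = 305 + 24 = 329)
k = 24649 (k = 157**2 = 24649)
(-317528 + b(-15, 635))/(67285 + k) = (-317528 + 329)/(67285 + 24649) = -317199/91934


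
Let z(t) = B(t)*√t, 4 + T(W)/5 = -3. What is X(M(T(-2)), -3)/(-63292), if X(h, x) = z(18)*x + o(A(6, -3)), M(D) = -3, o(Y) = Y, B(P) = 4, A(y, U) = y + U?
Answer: -3/63292 + 9*√2/15823 ≈ 0.00075699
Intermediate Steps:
A(y, U) = U + y
T(W) = -35 (T(W) = -20 + 5*(-3) = -20 - 15 = -35)
z(t) = 4*√t
X(h, x) = 3 + 12*x*√2 (X(h, x) = (4*√18)*x + (-3 + 6) = (4*(3*√2))*x + 3 = (12*√2)*x + 3 = 12*x*√2 + 3 = 3 + 12*x*√2)
X(M(T(-2)), -3)/(-63292) = (3 + 12*(-3)*√2)/(-63292) = (3 - 36*√2)*(-1/63292) = -3/63292 + 9*√2/15823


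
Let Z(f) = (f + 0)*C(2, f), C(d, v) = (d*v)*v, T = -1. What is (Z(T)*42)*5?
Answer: -420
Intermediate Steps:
C(d, v) = d*v²
Z(f) = 2*f³ (Z(f) = (f + 0)*(2*f²) = f*(2*f²) = 2*f³)
(Z(T)*42)*5 = ((2*(-1)³)*42)*5 = ((2*(-1))*42)*5 = -2*42*5 = -84*5 = -420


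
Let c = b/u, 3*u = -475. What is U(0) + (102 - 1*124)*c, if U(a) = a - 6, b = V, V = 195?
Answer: 2004/95 ≈ 21.095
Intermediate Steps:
u = -475/3 (u = (1/3)*(-475) = -475/3 ≈ -158.33)
b = 195
c = -117/95 (c = 195/(-475/3) = 195*(-3/475) = -117/95 ≈ -1.2316)
U(a) = -6 + a
U(0) + (102 - 1*124)*c = (-6 + 0) + (102 - 1*124)*(-117/95) = -6 + (102 - 124)*(-117/95) = -6 - 22*(-117/95) = -6 + 2574/95 = 2004/95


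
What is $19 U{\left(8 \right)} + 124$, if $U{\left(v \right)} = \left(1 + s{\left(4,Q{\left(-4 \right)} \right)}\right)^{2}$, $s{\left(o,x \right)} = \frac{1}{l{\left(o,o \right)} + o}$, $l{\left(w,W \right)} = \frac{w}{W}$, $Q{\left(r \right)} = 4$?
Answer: $\frac{3784}{25} \approx 151.36$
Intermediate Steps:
$s{\left(o,x \right)} = \frac{1}{1 + o}$ ($s{\left(o,x \right)} = \frac{1}{\frac{o}{o} + o} = \frac{1}{1 + o}$)
$U{\left(v \right)} = \frac{36}{25}$ ($U{\left(v \right)} = \left(1 + \frac{1}{1 + 4}\right)^{2} = \left(1 + \frac{1}{5}\right)^{2} = \left(\frac{6}{5}\right)^{2} = \frac{36}{25}$)
$19 U{\left(8 \right)} + 124 = 19 \cdot \frac{36}{25} + 124 = \frac{684}{25} + 124 = \frac{3784}{25}$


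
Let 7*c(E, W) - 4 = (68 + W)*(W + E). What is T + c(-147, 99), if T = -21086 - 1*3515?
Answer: -180219/7 ≈ -25746.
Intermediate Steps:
c(E, W) = 4/7 + (68 + W)*(E + W)/7 (c(E, W) = 4/7 + ((68 + W)*(W + E))/7 = 4/7 + ((68 + W)*(E + W))/7 = 4/7 + (68 + W)*(E + W)/7)
T = -24601 (T = -21086 - 3515 = -24601)
T + c(-147, 99) = -24601 + (4/7 + (1/7)*99**2 + (68/7)*(-147) + (68/7)*99 + (1/7)*(-147)*99) = -24601 + (4/7 + (1/7)*9801 - 1428 + 6732/7 - 2079) = -24601 + (4/7 + 9801/7 - 1428 + 6732/7 - 2079) = -24601 - 8012/7 = -180219/7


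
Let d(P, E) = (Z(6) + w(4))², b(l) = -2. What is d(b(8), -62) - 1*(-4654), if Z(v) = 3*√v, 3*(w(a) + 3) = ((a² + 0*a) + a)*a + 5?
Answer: 48148/9 + 152*√6 ≈ 5722.1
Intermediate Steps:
w(a) = -4/3 + a*(a + a²)/3 (w(a) = -3 + (((a² + 0*a) + a)*a + 5)/3 = -3 + (((a² + 0) + a)*a + 5)/3 = -3 + ((a² + a)*a + 5)/3 = -3 + ((a + a²)*a + 5)/3 = -3 + (a*(a + a²) + 5)/3 = -3 + (5 + a*(a + a²))/3 = -3 + (5/3 + a*(a + a²)/3) = -4/3 + a*(a + a²)/3)
d(P, E) = (76/3 + 3*√6)² (d(P, E) = (3*√6 + (-4/3 + (⅓)*4² + (⅓)*4³))² = (3*√6 + (-4/3 + (⅓)*16 + (⅓)*64))² = (3*√6 + (-4/3 + 16/3 + 64/3))² = (3*√6 + 76/3)² = (76/3 + 3*√6)²)
d(b(8), -62) - 1*(-4654) = (6262/9 + 152*√6) - 1*(-4654) = (6262/9 + 152*√6) + 4654 = 48148/9 + 152*√6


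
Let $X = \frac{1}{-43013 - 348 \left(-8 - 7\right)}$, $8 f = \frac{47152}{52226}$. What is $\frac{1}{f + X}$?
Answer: $\frac{986888609}{111349858} \approx 8.8629$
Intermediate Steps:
$f = \frac{2947}{26113}$ ($f = \frac{47152 \cdot \frac{1}{52226}}{8} = \frac{1}{8} \cdot \frac{23576}{26113} = \frac{2947}{26113} \approx 0.11286$)
$X = - \frac{1}{37793}$ ($X = \frac{1}{-43013 - -5220} = \frac{1}{-43013 + 5220} = \frac{1}{-37793} = - \frac{1}{37793} \approx -2.646 \cdot 10^{-5}$)
$\frac{1}{f + X} = \frac{1}{\frac{2947}{26113} - \frac{1}{37793}} = \frac{1}{\frac{111349858}{986888609}} = \frac{986888609}{111349858}$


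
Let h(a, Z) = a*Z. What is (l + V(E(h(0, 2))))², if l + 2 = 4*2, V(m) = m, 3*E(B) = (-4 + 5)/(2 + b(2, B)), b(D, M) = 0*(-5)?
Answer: 1369/36 ≈ 38.028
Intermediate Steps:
b(D, M) = 0
h(a, Z) = Z*a
E(B) = ⅙ (E(B) = ((-4 + 5)/(2 + 0))/3 = (1/2)/3 = (1*(½))/3 = (⅓)*(½) = ⅙)
l = 6 (l = -2 + 4*2 = -2 + 8 = 6)
(l + V(E(h(0, 2))))² = (6 + ⅙)² = (37/6)² = 1369/36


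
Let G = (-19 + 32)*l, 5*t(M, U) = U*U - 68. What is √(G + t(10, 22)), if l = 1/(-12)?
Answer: √73905/30 ≈ 9.0618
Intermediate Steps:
l = -1/12 ≈ -0.083333
t(M, U) = -68/5 + U²/5 (t(M, U) = (U*U - 68)/5 = (U² - 68)/5 = (-68 + U²)/5 = -68/5 + U²/5)
G = -13/12 (G = (-19 + 32)*(-1/12) = 13*(-1/12) = -13/12 ≈ -1.0833)
√(G + t(10, 22)) = √(-13/12 + (-68/5 + (⅕)*22²)) = √(-13/12 + (-68/5 + (⅕)*484)) = √(-13/12 + (-68/5 + 484/5)) = √(-13/12 + 416/5) = √(4927/60) = √73905/30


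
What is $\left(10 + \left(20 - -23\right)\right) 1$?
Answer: $53$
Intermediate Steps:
$\left(10 + \left(20 - -23\right)\right) 1 = \left(10 + \left(20 + 23\right)\right) 1 = \left(10 + 43\right) 1 = 53 \cdot 1 = 53$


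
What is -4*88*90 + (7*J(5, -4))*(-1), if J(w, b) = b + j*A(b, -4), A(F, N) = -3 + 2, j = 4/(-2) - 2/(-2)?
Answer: -31659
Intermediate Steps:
j = -1 (j = 4*(-½) - 2*(-½) = -2 + 1 = -1)
A(F, N) = -1
J(w, b) = 1 + b (J(w, b) = b - 1*(-1) = b + 1 = 1 + b)
-4*88*90 + (7*J(5, -4))*(-1) = -4*88*90 + (7*(1 - 4))*(-1) = -352*90 + (7*(-3))*(-1) = -31680 - 21*(-1) = -31680 + 21 = -31659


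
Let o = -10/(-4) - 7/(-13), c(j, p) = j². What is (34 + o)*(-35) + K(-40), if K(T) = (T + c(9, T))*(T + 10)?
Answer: -65685/26 ≈ -2526.3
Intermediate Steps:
o = 79/26 (o = -10*(-¼) - 7*(-1/13) = 5/2 + 7/13 = 79/26 ≈ 3.0385)
K(T) = (10 + T)*(81 + T) (K(T) = (T + 9²)*(T + 10) = (T + 81)*(10 + T) = (81 + T)*(10 + T) = (10 + T)*(81 + T))
(34 + o)*(-35) + K(-40) = (34 + 79/26)*(-35) + (810 + (-40)² + 91*(-40)) = (963/26)*(-35) + (810 + 1600 - 3640) = -33705/26 - 1230 = -65685/26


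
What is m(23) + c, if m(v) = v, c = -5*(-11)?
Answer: 78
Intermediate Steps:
c = 55
m(23) + c = 23 + 55 = 78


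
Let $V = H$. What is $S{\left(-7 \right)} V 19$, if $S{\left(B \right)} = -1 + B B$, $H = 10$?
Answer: $9120$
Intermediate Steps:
$S{\left(B \right)} = -1 + B^{2}$
$V = 10$
$S{\left(-7 \right)} V 19 = \left(-1 + \left(-7\right)^{2}\right) 10 \cdot 19 = \left(-1 + 49\right) 10 \cdot 19 = 48 \cdot 10 \cdot 19 = 480 \cdot 19 = 9120$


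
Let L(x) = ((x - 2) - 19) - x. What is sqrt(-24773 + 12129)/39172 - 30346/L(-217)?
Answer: 30346/21 + I*sqrt(3161)/19586 ≈ 1445.0 + 0.0028706*I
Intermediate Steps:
L(x) = -21 (L(x) = ((-2 + x) - 19) - x = (-21 + x) - x = -21)
sqrt(-24773 + 12129)/39172 - 30346/L(-217) = sqrt(-24773 + 12129)/39172 - 30346/(-21) = sqrt(-12644)*(1/39172) - 30346*(-1/21) = (2*I*sqrt(3161))*(1/39172) + 30346/21 = I*sqrt(3161)/19586 + 30346/21 = 30346/21 + I*sqrt(3161)/19586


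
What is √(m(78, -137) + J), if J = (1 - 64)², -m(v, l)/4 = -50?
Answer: √4169 ≈ 64.568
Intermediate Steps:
m(v, l) = 200 (m(v, l) = -4*(-50) = 200)
J = 3969 (J = (-63)² = 3969)
√(m(78, -137) + J) = √(200 + 3969) = √4169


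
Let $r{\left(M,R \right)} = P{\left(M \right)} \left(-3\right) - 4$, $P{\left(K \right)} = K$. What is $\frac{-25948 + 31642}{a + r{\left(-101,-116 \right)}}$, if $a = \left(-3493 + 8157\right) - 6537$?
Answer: $- \frac{2847}{787} \approx -3.6175$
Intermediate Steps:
$r{\left(M,R \right)} = -4 - 3 M$ ($r{\left(M,R \right)} = M \left(-3\right) - 4 = - 3 M - 4 = -4 - 3 M$)
$a = -1873$ ($a = 4664 - 6537 = -1873$)
$\frac{-25948 + 31642}{a + r{\left(-101,-116 \right)}} = \frac{-25948 + 31642}{-1873 - -299} = \frac{5694}{-1873 + \left(-4 + 303\right)} = \frac{5694}{-1873 + 299} = \frac{5694}{-1574} = 5694 \left(- \frac{1}{1574}\right) = - \frac{2847}{787}$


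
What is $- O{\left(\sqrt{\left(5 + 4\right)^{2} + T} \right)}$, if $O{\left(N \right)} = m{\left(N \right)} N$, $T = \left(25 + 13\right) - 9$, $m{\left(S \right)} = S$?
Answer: $-110$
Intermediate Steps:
$T = 29$ ($T = 38 - 9 = 29$)
$O{\left(N \right)} = N^{2}$ ($O{\left(N \right)} = N N = N^{2}$)
$- O{\left(\sqrt{\left(5 + 4\right)^{2} + T} \right)} = - \left(\sqrt{\left(5 + 4\right)^{2} + 29}\right)^{2} = - \left(\sqrt{9^{2} + 29}\right)^{2} = - \left(\sqrt{81 + 29}\right)^{2} = - \left(\sqrt{110}\right)^{2} = \left(-1\right) 110 = -110$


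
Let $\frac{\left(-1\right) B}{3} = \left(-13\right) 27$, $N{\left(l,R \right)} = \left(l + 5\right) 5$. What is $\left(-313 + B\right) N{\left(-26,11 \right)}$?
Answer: $-77700$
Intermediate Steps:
$N{\left(l,R \right)} = 25 + 5 l$ ($N{\left(l,R \right)} = \left(5 + l\right) 5 = 25 + 5 l$)
$B = 1053$ ($B = - 3 \left(\left(-13\right) 27\right) = \left(-3\right) \left(-351\right) = 1053$)
$\left(-313 + B\right) N{\left(-26,11 \right)} = \left(-313 + 1053\right) \left(25 + 5 \left(-26\right)\right) = 740 \left(25 - 130\right) = 740 \left(-105\right) = -77700$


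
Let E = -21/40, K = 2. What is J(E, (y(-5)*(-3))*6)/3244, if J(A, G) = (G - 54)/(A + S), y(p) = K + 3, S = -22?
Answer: 1440/730711 ≈ 0.0019707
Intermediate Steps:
E = -21/40 (E = -21*1/40 = -21/40 ≈ -0.52500)
y(p) = 5 (y(p) = 2 + 3 = 5)
J(A, G) = (-54 + G)/(-22 + A) (J(A, G) = (G - 54)/(A - 22) = (-54 + G)/(-22 + A))
J(E, (y(-5)*(-3))*6)/3244 = ((-54 + (5*(-3))*6)/(-22 - 21/40))/3244 = ((-54 - 15*6)/(-901/40))*(1/3244) = -40*(-54 - 90)/901*(1/3244) = -40/901*(-144)*(1/3244) = (5760/901)*(1/3244) = 1440/730711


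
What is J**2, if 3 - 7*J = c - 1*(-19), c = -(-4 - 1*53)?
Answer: 5329/49 ≈ 108.76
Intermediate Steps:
c = 57 (c = -(-4 - 53) = -1*(-57) = 57)
J = -73/7 (J = 3/7 - (57 - 1*(-19))/7 = 3/7 - (57 + 19)/7 = 3/7 - 1/7*76 = 3/7 - 76/7 = -73/7 ≈ -10.429)
J**2 = (-73/7)**2 = 5329/49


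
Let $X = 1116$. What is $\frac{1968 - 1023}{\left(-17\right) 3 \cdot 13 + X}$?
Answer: $\frac{315}{151} \approx 2.0861$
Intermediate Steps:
$\frac{1968 - 1023}{\left(-17\right) 3 \cdot 13 + X} = \frac{1968 - 1023}{\left(-17\right) 3 \cdot 13 + 1116} = \frac{945}{\left(-51\right) 13 + 1116} = \frac{945}{-663 + 1116} = \frac{945}{453} = 945 \cdot \frac{1}{453} = \frac{315}{151}$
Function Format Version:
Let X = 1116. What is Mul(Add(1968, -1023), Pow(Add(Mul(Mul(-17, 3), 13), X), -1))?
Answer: Rational(315, 151) ≈ 2.0861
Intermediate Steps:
Mul(Add(1968, -1023), Pow(Add(Mul(Mul(-17, 3), 13), X), -1)) = Mul(Add(1968, -1023), Pow(Add(Mul(Mul(-17, 3), 13), 1116), -1)) = Mul(945, Pow(Add(Mul(-51, 13), 1116), -1)) = Mul(945, Pow(Add(-663, 1116), -1)) = Mul(945, Pow(453, -1)) = Mul(945, Rational(1, 453)) = Rational(315, 151)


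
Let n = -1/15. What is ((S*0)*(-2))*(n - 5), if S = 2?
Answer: 0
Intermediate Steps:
n = -1/15 (n = -1*1/15 = -1/15 ≈ -0.066667)
((S*0)*(-2))*(n - 5) = ((2*0)*(-2))*(-1/15 - 5) = (0*(-2))*(-76/15) = 0*(-76/15) = 0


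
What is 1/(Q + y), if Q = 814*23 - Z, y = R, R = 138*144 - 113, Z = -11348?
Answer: 1/49829 ≈ 2.0069e-5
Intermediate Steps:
R = 19759 (R = 19872 - 113 = 19759)
y = 19759
Q = 30070 (Q = 814*23 - 1*(-11348) = 18722 + 11348 = 30070)
1/(Q + y) = 1/(30070 + 19759) = 1/49829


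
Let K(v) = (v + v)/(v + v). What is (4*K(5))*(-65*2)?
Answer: -520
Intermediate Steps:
K(v) = 1 (K(v) = (2*v)/((2*v)) = (2*v)*(1/(2*v)) = 1)
(4*K(5))*(-65*2) = (4*1)*(-65*2) = 4*(-130) = -520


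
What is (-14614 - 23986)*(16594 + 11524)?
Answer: -1085354800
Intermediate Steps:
(-14614 - 23986)*(16594 + 11524) = -38600*28118 = -1085354800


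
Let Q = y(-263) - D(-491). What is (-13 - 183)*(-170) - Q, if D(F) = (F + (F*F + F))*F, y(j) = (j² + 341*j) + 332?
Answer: -117835107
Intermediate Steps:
y(j) = 332 + j² + 341*j
D(F) = F*(F² + 2*F) (D(F) = (F + (F² + F))*F = (F + (F + F²))*F = (F² + 2*F)*F = F*(F² + 2*F))
Q = 117868427 (Q = (332 + (-263)² + 341*(-263)) - (-491)²*(2 - 491) = (332 + 69169 - 89683) - 241081*(-489) = -20182 - 1*(-117888609) = -20182 + 117888609 = 117868427)
(-13 - 183)*(-170) - Q = (-13 - 183)*(-170) - 1*117868427 = -196*(-170) - 117868427 = 33320 - 117868427 = -117835107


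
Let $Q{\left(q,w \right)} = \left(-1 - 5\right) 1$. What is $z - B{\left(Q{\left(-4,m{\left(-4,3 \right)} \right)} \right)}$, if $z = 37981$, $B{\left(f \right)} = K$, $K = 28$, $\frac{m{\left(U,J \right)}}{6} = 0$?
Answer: $37953$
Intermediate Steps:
$m{\left(U,J \right)} = 0$ ($m{\left(U,J \right)} = 6 \cdot 0 = 0$)
$Q{\left(q,w \right)} = -6$ ($Q{\left(q,w \right)} = \left(-6\right) 1 = -6$)
$B{\left(f \right)} = 28$
$z - B{\left(Q{\left(-4,m{\left(-4,3 \right)} \right)} \right)} = 37981 - 28 = 37953$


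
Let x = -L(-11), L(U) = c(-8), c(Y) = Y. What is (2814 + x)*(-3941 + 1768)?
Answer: -6132206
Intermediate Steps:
L(U) = -8
x = 8 (x = -1*(-8) = 8)
(2814 + x)*(-3941 + 1768) = (2814 + 8)*(-3941 + 1768) = 2822*(-2173) = -6132206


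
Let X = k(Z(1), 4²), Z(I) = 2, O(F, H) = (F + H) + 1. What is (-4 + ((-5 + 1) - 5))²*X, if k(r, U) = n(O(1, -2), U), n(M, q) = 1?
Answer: 169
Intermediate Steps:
O(F, H) = 1 + F + H
k(r, U) = 1
X = 1
(-4 + ((-5 + 1) - 5))²*X = (-4 + ((-5 + 1) - 5))²*1 = (-4 + (-4 - 5))²*1 = (-4 - 9)²*1 = (-13)²*1 = 169*1 = 169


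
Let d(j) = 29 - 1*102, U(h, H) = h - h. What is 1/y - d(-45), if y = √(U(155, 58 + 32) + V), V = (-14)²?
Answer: 1023/14 ≈ 73.071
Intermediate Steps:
U(h, H) = 0
d(j) = -73 (d(j) = 29 - 102 = -73)
V = 196
y = 14 (y = √(0 + 196) = √196 = 14)
1/y - d(-45) = 1/14 - 1*(-73) = 1/14 + 73 = 1023/14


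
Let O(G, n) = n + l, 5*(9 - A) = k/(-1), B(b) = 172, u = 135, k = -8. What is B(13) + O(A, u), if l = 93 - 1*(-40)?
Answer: 440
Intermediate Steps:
A = 37/5 (A = 9 - (-8)/(5*(-1)) = 9 - (-1)*(-8)/5 = 9 - ⅕*8 = 9 - 8/5 = 37/5 ≈ 7.4000)
l = 133 (l = 93 + 40 = 133)
O(G, n) = 133 + n (O(G, n) = n + 133 = 133 + n)
B(13) + O(A, u) = 172 + (133 + 135) = 172 + 268 = 440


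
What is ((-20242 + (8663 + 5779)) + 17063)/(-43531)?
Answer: -11263/43531 ≈ -0.25874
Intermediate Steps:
((-20242 + (8663 + 5779)) + 17063)/(-43531) = ((-20242 + 14442) + 17063)*(-1/43531) = (-5800 + 17063)*(-1/43531) = 11263*(-1/43531) = -11263/43531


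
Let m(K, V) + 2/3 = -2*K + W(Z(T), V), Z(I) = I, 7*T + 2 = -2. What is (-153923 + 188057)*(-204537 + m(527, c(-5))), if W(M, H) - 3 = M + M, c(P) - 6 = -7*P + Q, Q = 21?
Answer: -49123217908/7 ≈ -7.0176e+9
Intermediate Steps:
T = -4/7 (T = -2/7 + (⅐)*(-2) = -2/7 - 2/7 = -4/7 ≈ -0.57143)
c(P) = 27 - 7*P (c(P) = 6 + (-7*P + 21) = 6 + (21 - 7*P) = 27 - 7*P)
W(M, H) = 3 + 2*M (W(M, H) = 3 + (M + M) = 3 + 2*M)
m(K, V) = 25/21 - 2*K (m(K, V) = -⅔ + (-2*K + (3 + 2*(-4/7))) = -⅔ + (-2*K + (3 - 8/7)) = -⅔ + (-2*K + 13/7) = -⅔ + (13/7 - 2*K) = 25/21 - 2*K)
(-153923 + 188057)*(-204537 + m(527, c(-5))) = (-153923 + 188057)*(-204537 + (25/21 - 2*527)) = 34134*(-204537 + (25/21 - 1054)) = 34134*(-204537 - 22109/21) = 34134*(-4317386/21) = -49123217908/7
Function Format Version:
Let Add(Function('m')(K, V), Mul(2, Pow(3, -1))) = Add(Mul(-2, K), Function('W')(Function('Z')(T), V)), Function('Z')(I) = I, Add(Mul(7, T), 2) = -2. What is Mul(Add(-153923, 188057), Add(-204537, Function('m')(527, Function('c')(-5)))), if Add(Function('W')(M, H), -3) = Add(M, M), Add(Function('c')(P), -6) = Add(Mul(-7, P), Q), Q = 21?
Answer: Rational(-49123217908, 7) ≈ -7.0176e+9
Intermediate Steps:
T = Rational(-4, 7) (T = Add(Rational(-2, 7), Mul(Rational(1, 7), -2)) = Add(Rational(-2, 7), Rational(-2, 7)) = Rational(-4, 7) ≈ -0.57143)
Function('c')(P) = Add(27, Mul(-7, P)) (Function('c')(P) = Add(6, Add(Mul(-7, P), 21)) = Add(6, Add(21, Mul(-7, P))) = Add(27, Mul(-7, P)))
Function('W')(M, H) = Add(3, Mul(2, M)) (Function('W')(M, H) = Add(3, Add(M, M)) = Add(3, Mul(2, M)))
Function('m')(K, V) = Add(Rational(25, 21), Mul(-2, K)) (Function('m')(K, V) = Add(Rational(-2, 3), Add(Mul(-2, K), Add(3, Mul(2, Rational(-4, 7))))) = Add(Rational(-2, 3), Add(Mul(-2, K), Add(3, Rational(-8, 7)))) = Add(Rational(-2, 3), Add(Mul(-2, K), Rational(13, 7))) = Add(Rational(-2, 3), Add(Rational(13, 7), Mul(-2, K))) = Add(Rational(25, 21), Mul(-2, K)))
Mul(Add(-153923, 188057), Add(-204537, Function('m')(527, Function('c')(-5)))) = Mul(Add(-153923, 188057), Add(-204537, Add(Rational(25, 21), Mul(-2, 527)))) = Mul(34134, Add(-204537, Add(Rational(25, 21), -1054))) = Mul(34134, Add(-204537, Rational(-22109, 21))) = Mul(34134, Rational(-4317386, 21)) = Rational(-49123217908, 7)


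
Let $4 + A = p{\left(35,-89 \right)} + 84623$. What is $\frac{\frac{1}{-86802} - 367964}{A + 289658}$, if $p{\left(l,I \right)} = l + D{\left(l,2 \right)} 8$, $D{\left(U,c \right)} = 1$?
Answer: $- \frac{31940011129}{32491724640} \approx -0.98302$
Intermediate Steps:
$p{\left(l,I \right)} = 8 + l$ ($p{\left(l,I \right)} = l + 1 \cdot 8 = l + 8 = 8 + l$)
$A = 84662$ ($A = -4 + \left(\left(8 + 35\right) + 84623\right) = -4 + \left(43 + 84623\right) = -4 + 84666 = 84662$)
$\frac{\frac{1}{-86802} - 367964}{A + 289658} = \frac{\frac{1}{-86802} - 367964}{84662 + 289658} = \frac{- \frac{1}{86802} - 367964}{374320} = \left(- \frac{31940011129}{86802}\right) \frac{1}{374320} = - \frac{31940011129}{32491724640}$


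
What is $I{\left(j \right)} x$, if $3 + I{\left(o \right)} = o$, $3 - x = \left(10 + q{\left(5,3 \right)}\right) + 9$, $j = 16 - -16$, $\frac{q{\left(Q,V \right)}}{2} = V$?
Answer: $-638$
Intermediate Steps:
$q{\left(Q,V \right)} = 2 V$
$j = 32$ ($j = 16 + 16 = 32$)
$x = -22$ ($x = 3 - \left(\left(10 + 2 \cdot 3\right) + 9\right) = 3 - \left(\left(10 + 6\right) + 9\right) = 3 - \left(16 + 9\right) = 3 - 25 = -22$)
$I{\left(o \right)} = -3 + o$
$I{\left(j \right)} x = \left(-3 + 32\right) \left(-22\right) = 29 \left(-22\right) = -638$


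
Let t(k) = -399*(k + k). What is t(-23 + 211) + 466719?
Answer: 316695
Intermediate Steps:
t(k) = -798*k
t(-23 + 211) + 466719 = -798*(-23 + 211) + 466719 = -798*188 + 466719 = -150024 + 466719 = 316695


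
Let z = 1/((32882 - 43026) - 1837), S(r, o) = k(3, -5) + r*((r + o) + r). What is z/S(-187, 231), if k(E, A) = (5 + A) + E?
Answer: -1/320419864 ≈ -3.1209e-9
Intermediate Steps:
k(E, A) = 5 + A + E
S(r, o) = 3 + r*(o + 2*r) (S(r, o) = (5 - 5 + 3) + r*((r + o) + r) = 3 + r*((o + r) + r) = 3 + r*(o + 2*r))
z = -1/11981 (z = 1/(-10144 - 1837) = 1/(-11981) = -1/11981 ≈ -8.3465e-5)
z/S(-187, 231) = -1/(11981*(3 + 2*(-187)² + 231*(-187))) = -1/(11981*(3 + 2*34969 - 43197)) = -1/(11981*(3 + 69938 - 43197)) = -1/11981/26744 = -1/11981*1/26744 = -1/320419864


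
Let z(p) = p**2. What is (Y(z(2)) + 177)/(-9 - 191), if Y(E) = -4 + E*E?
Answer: -189/200 ≈ -0.94500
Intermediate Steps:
Y(E) = -4 + E**2
(Y(z(2)) + 177)/(-9 - 191) = ((-4 + (2**2)**2) + 177)/(-9 - 191) = ((-4 + 4**2) + 177)/(-200) = ((-4 + 16) + 177)*(-1/200) = (12 + 177)*(-1/200) = 189*(-1/200) = -189/200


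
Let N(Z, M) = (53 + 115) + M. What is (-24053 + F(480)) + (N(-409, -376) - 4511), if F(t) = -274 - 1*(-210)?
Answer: -28836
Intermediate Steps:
F(t) = -64 (F(t) = -274 + 210 = -64)
N(Z, M) = 168 + M
(-24053 + F(480)) + (N(-409, -376) - 4511) = (-24053 - 64) + ((168 - 376) - 4511) = -24117 + (-208 - 4511) = -24117 - 4719 = -28836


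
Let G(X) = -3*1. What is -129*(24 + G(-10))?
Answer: -2709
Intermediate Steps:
G(X) = -3
-129*(24 + G(-10)) = -129*(24 - 3) = -129*21 = -2709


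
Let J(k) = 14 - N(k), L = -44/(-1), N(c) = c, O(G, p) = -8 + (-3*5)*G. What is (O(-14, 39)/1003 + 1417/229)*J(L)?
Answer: -44025270/229687 ≈ -191.68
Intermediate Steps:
O(G, p) = -8 - 15*G
L = 44 (L = -44*(-1) = -4*(-11) = 44)
J(k) = 14 - k
(O(-14, 39)/1003 + 1417/229)*J(L) = ((-8 - 15*(-14))/1003 + 1417/229)*(14 - 1*44) = ((-8 + 210)*(1/1003) + 1417*(1/229))*(14 - 44) = (202*(1/1003) + 1417/229)*(-30) = (202/1003 + 1417/229)*(-30) = (1467509/229687)*(-30) = -44025270/229687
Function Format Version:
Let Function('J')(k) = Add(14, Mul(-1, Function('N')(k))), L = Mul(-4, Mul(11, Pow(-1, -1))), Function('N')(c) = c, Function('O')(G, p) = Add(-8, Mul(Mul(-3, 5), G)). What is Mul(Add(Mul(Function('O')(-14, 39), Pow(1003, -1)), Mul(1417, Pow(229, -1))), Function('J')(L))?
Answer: Rational(-44025270, 229687) ≈ -191.68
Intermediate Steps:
Function('O')(G, p) = Add(-8, Mul(-15, G))
L = 44 (L = Mul(-4, Mul(11, -1)) = Mul(-4, -11) = 44)
Function('J')(k) = Add(14, Mul(-1, k))
Mul(Add(Mul(Function('O')(-14, 39), Pow(1003, -1)), Mul(1417, Pow(229, -1))), Function('J')(L)) = Mul(Add(Mul(Add(-8, Mul(-15, -14)), Pow(1003, -1)), Mul(1417, Pow(229, -1))), Add(14, Mul(-1, 44))) = Mul(Add(Mul(Add(-8, 210), Rational(1, 1003)), Mul(1417, Rational(1, 229))), Add(14, -44)) = Mul(Add(Mul(202, Rational(1, 1003)), Rational(1417, 229)), -30) = Mul(Add(Rational(202, 1003), Rational(1417, 229)), -30) = Mul(Rational(1467509, 229687), -30) = Rational(-44025270, 229687)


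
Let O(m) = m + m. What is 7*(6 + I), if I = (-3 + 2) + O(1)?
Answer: 49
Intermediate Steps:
O(m) = 2*m
I = 1 (I = (-3 + 2) + 2*1 = -1 + 2 = 1)
7*(6 + I) = 7*(6 + 1) = 7*7 = 49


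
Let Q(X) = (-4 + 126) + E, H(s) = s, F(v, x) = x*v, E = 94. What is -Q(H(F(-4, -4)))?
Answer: -216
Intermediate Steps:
F(v, x) = v*x
Q(X) = 216 (Q(X) = (-4 + 126) + 94 = 122 + 94 = 216)
-Q(H(F(-4, -4))) = -1*216 = -216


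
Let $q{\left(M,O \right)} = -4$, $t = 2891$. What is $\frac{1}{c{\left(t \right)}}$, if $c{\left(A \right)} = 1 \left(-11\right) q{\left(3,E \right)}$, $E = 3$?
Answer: $\frac{1}{44} \approx 0.022727$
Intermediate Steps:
$c{\left(A \right)} = 44$ ($c{\left(A \right)} = 1 \left(-11\right) \left(-4\right) = \left(-11\right) \left(-4\right) = 44$)
$\frac{1}{c{\left(t \right)}} = \frac{1}{44}$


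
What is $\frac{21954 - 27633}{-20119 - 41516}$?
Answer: $\frac{1893}{20545} \approx 0.092139$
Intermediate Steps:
$\frac{21954 - 27633}{-20119 - 41516} = - \frac{5679}{-61635} = \left(-5679\right) \left(- \frac{1}{61635}\right) = \frac{1893}{20545}$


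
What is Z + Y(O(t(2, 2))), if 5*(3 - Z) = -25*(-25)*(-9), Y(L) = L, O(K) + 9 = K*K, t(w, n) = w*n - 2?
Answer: 1123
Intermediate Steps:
t(w, n) = -2 + n*w (t(w, n) = n*w - 2 = -2 + n*w)
O(K) = -9 + K² (O(K) = -9 + K*K = -9 + K²)
Z = 1128 (Z = 3 - (-25*(-25))*(-9)/5 = 3 - 125*(-9) = 3 - ⅕*(-5625) = 3 + 1125 = 1128)
Z + Y(O(t(2, 2))) = 1128 + (-9 + (-2 + 2*2)²) = 1128 + (-9 + (-2 + 4)²) = 1128 + (-9 + 2²) = 1128 + (-9 + 4) = 1128 - 5 = 1123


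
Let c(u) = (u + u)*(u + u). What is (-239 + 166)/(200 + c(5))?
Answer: -73/300 ≈ -0.24333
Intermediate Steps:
c(u) = 4*u**2 (c(u) = (2*u)*(2*u) = 4*u**2)
(-239 + 166)/(200 + c(5)) = (-239 + 166)/(200 + 4*5**2) = -73/(200 + 4*25) = -73/(200 + 100) = -73/300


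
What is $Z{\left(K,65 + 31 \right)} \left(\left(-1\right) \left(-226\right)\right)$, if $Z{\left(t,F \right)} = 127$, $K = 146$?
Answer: $28702$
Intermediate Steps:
$Z{\left(K,65 + 31 \right)} \left(\left(-1\right) \left(-226\right)\right) = 127 \left(\left(-1\right) \left(-226\right)\right) = 127 \cdot 226 = 28702$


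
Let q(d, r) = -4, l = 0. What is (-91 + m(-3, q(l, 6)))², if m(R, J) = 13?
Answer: 6084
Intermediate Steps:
(-91 + m(-3, q(l, 6)))² = (-91 + 13)² = (-78)² = 6084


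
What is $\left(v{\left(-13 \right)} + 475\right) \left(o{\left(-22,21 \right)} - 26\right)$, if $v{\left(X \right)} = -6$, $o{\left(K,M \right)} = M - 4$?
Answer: $-4221$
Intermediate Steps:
$o{\left(K,M \right)} = -4 + M$ ($o{\left(K,M \right)} = M - 4 = -4 + M$)
$\left(v{\left(-13 \right)} + 475\right) \left(o{\left(-22,21 \right)} - 26\right) = \left(-6 + 475\right) \left(\left(-4 + 21\right) - 26\right) = 469 \left(17 - 26\right) = 469 \left(-9\right) = -4221$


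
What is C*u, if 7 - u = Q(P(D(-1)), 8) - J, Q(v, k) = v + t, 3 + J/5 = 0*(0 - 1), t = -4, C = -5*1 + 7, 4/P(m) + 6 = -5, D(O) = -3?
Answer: -80/11 ≈ -7.2727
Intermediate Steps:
P(m) = -4/11 (P(m) = 4/(-6 - 5) = 4/(-11) = 4*(-1/11) = -4/11)
C = 2 (C = -5 + 7 = 2)
J = -15 (J = -15 + 5*(0*(0 - 1)) = -15 + 5*(0*(-1)) = -15 + 5*0 = -15 + 0 = -15)
Q(v, k) = -4 + v (Q(v, k) = v - 4 = -4 + v)
u = -40/11 (u = 7 - ((-4 - 4/11) - 1*(-15)) = 7 - (-48/11 + 15) = 7 - 1*117/11 = 7 - 117/11 = -40/11 ≈ -3.6364)
C*u = 2*(-40/11) = -80/11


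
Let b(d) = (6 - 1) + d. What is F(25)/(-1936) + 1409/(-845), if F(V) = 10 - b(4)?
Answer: -2728669/1635920 ≈ -1.6680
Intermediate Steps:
b(d) = 5 + d
F(V) = 1 (F(V) = 10 - (5 + 4) = 10 - 1*9 = 10 - 9 = 1)
F(25)/(-1936) + 1409/(-845) = 1/(-1936) + 1409/(-845) = 1*(-1/1936) + 1409*(-1/845) = -1/1936 - 1409/845 = -2728669/1635920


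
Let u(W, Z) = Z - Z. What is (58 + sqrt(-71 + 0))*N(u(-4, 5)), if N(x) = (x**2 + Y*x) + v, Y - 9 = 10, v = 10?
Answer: 580 + 10*I*sqrt(71) ≈ 580.0 + 84.261*I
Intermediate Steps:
u(W, Z) = 0
Y = 19 (Y = 9 + 10 = 19)
N(x) = 10 + x**2 + 19*x (N(x) = (x**2 + 19*x) + 10 = 10 + x**2 + 19*x)
(58 + sqrt(-71 + 0))*N(u(-4, 5)) = (58 + sqrt(-71 + 0))*(10 + 0**2 + 19*0) = (58 + sqrt(-71))*(10 + 0 + 0) = (58 + I*sqrt(71))*10 = 580 + 10*I*sqrt(71)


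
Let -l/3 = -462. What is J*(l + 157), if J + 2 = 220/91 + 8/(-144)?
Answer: 914999/1638 ≈ 558.61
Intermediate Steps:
l = 1386 (l = -3*(-462) = 1386)
J = 593/1638 (J = -2 + (220/91 + 8/(-144)) = -2 + (220*(1/91) + 8*(-1/144)) = -2 + (220/91 - 1/18) = -2 + 3869/1638 = 593/1638 ≈ 0.36203)
J*(l + 157) = 593*(1386 + 157)/1638 = (593/1638)*1543 = 914999/1638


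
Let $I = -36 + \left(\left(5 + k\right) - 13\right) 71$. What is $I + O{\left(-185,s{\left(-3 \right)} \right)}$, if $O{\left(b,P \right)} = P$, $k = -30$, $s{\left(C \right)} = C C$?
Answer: $-2725$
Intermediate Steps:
$s{\left(C \right)} = C^{2}$
$I = -2734$ ($I = -36 + \left(\left(5 - 30\right) - 13\right) 71 = -36 + \left(-25 - 13\right) 71 = -36 - 2698 = -2734$)
$I + O{\left(-185,s{\left(-3 \right)} \right)} = -2734 + \left(-3\right)^{2} = -2734 + 9 = -2725$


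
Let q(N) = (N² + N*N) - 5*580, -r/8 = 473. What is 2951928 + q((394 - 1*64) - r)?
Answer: 36799020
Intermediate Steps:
r = -3784 (r = -8*473 = -3784)
q(N) = -2900 + 2*N² (q(N) = (N² + N²) - 2900 = 2*N² - 2900 = -2900 + 2*N²)
2951928 + q((394 - 1*64) - r) = 2951928 + (-2900 + 2*((394 - 1*64) - 1*(-3784))²) = 2951928 + (-2900 + 2*((394 - 64) + 3784)²) = 2951928 + (-2900 + 2*(330 + 3784)²) = 2951928 + (-2900 + 2*4114²) = 2951928 + (-2900 + 2*16924996) = 2951928 + (-2900 + 33849992) = 2951928 + 33847092 = 36799020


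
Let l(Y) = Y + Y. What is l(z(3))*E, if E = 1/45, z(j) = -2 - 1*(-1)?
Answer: -2/45 ≈ -0.044444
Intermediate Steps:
z(j) = -1 (z(j) = -2 + 1 = -1)
l(Y) = 2*Y
E = 1/45 ≈ 0.022222
l(z(3))*E = (2*(-1))*(1/45) = -2*1/45 = -2/45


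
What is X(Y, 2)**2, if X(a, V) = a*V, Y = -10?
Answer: 400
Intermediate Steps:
X(a, V) = V*a
X(Y, 2)**2 = (2*(-10))**2 = (-20)**2 = 400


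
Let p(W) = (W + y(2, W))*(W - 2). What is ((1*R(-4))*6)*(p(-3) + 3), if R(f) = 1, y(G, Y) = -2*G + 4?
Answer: 108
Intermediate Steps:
y(G, Y) = 4 - 2*G
p(W) = W*(-2 + W) (p(W) = (W + (4 - 2*2))*(W - 2) = (W + (4 - 4))*(-2 + W) = (W + 0)*(-2 + W) = W*(-2 + W))
((1*R(-4))*6)*(p(-3) + 3) = ((1*1)*6)*(-3*(-2 - 3) + 3) = (1*6)*(-3*(-5) + 3) = 6*(15 + 3) = 6*18 = 108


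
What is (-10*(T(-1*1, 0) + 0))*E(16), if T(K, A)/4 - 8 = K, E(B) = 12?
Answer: -3360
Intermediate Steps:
T(K, A) = 32 + 4*K
(-10*(T(-1*1, 0) + 0))*E(16) = -10*((32 + 4*(-1*1)) + 0)*12 = -10*((32 + 4*(-1)) + 0)*12 = -10*((32 - 4) + 0)*12 = -10*(28 + 0)*12 = -10*28*12 = -280*12 = -3360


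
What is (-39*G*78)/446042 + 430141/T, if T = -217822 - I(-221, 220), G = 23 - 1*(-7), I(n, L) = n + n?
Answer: -105849525361/48480304980 ≈ -2.1833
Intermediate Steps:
I(n, L) = 2*n
G = 30 (G = 23 + 7 = 30)
T = -217380 (T = -217822 - 2*(-221) = -217822 - 1*(-442) = -217822 + 442 = -217380)
(-39*G*78)/446042 + 430141/T = (-39*30*78)/446042 + 430141/(-217380) = -1170*78*(1/446042) + 430141*(-1/217380) = -91260*1/446042 - 430141/217380 = -45630/223021 - 430141/217380 = -105849525361/48480304980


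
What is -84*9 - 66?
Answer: -822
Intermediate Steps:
-84*9 - 66 = -756 - 66 = -822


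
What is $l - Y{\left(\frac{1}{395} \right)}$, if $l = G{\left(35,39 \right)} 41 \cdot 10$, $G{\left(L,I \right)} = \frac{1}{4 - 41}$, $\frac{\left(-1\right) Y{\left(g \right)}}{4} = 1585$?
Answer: $\frac{234170}{37} \approx 6328.9$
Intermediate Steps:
$Y{\left(g \right)} = -6340$ ($Y{\left(g \right)} = \left(-4\right) 1585 = -6340$)
$G{\left(L,I \right)} = - \frac{1}{37}$ ($G{\left(L,I \right)} = \frac{1}{-37} = - \frac{1}{37}$)
$l = - \frac{410}{37}$ ($l = - \frac{41 \cdot 10}{37} = \left(- \frac{1}{37}\right) 410 = - \frac{410}{37} \approx -11.081$)
$l - Y{\left(\frac{1}{395} \right)} = - \frac{410}{37} - -6340 = - \frac{410}{37} + 6340 = \frac{234170}{37}$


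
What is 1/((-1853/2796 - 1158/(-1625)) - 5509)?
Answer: -4543500/25029914857 ≈ -0.00018152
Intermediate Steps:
1/((-1853/2796 - 1158/(-1625)) - 5509) = 1/((-1853*1/2796 - 1158*(-1/1625)) - 5509) = 1/((-1853/2796 + 1158/1625) - 5509) = 1/(226643/4543500 - 5509) = 1/(-25029914857/4543500) = -4543500/25029914857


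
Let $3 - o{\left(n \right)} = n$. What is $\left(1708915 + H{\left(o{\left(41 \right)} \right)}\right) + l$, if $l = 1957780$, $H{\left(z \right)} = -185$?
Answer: $3666510$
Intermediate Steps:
$o{\left(n \right)} = 3 - n$
$\left(1708915 + H{\left(o{\left(41 \right)} \right)}\right) + l = \left(1708915 - 185\right) + 1957780 = 1708730 + 1957780 = 3666510$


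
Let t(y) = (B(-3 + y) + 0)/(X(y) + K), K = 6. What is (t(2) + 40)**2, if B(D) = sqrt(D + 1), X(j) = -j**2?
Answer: 1600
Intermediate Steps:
B(D) = sqrt(1 + D)
t(y) = sqrt(-2 + y)/(6 - y**2) (t(y) = (sqrt(1 + (-3 + y)) + 0)/(-y**2 + 6) = (sqrt(-2 + y) + 0)/(6 - y**2) = sqrt(-2 + y)/(6 - y**2))
(t(2) + 40)**2 = (-sqrt(-2 + 2)/(-6 + 2**2) + 40)**2 = (-sqrt(0)/(-6 + 4) + 40)**2 = (-1*0/(-2) + 40)**2 = (-1*(-1/2)*0 + 40)**2 = (0 + 40)**2 = 40**2 = 1600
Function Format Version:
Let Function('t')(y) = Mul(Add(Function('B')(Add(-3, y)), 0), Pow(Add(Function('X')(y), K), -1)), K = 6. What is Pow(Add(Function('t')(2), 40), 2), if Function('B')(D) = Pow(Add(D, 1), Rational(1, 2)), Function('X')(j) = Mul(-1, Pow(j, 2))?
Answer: 1600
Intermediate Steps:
Function('B')(D) = Pow(Add(1, D), Rational(1, 2))
Function('t')(y) = Mul(Pow(Add(-2, y), Rational(1, 2)), Pow(Add(6, Mul(-1, Pow(y, 2))), -1)) (Function('t')(y) = Mul(Add(Pow(Add(1, Add(-3, y)), Rational(1, 2)), 0), Pow(Add(Mul(-1, Pow(y, 2)), 6), -1)) = Mul(Add(Pow(Add(-2, y), Rational(1, 2)), 0), Pow(Add(6, Mul(-1, Pow(y, 2))), -1)) = Mul(Pow(Add(-2, y), Rational(1, 2)), Pow(Add(6, Mul(-1, Pow(y, 2))), -1)))
Pow(Add(Function('t')(2), 40), 2) = Pow(Add(Mul(-1, Pow(Add(-6, Pow(2, 2)), -1), Pow(Add(-2, 2), Rational(1, 2))), 40), 2) = Pow(Add(Mul(-1, Pow(Add(-6, 4), -1), Pow(0, Rational(1, 2))), 40), 2) = Pow(Add(Mul(-1, Pow(-2, -1), 0), 40), 2) = Pow(Add(Mul(-1, Rational(-1, 2), 0), 40), 2) = Pow(Add(0, 40), 2) = Pow(40, 2) = 1600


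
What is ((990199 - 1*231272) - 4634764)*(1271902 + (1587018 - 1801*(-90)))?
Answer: -11708942335370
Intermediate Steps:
((990199 - 1*231272) - 4634764)*(1271902 + (1587018 - 1801*(-90))) = ((990199 - 231272) - 4634764)*(1271902 + (1587018 - 1*(-162090))) = (758927 - 4634764)*(1271902 + (1587018 + 162090)) = -3875837*(1271902 + 1749108) = -3875837*3021010 = -11708942335370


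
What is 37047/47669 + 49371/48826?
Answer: 4162323021/2327486594 ≈ 1.7883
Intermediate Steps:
37047/47669 + 49371/48826 = 4162323021/2327486594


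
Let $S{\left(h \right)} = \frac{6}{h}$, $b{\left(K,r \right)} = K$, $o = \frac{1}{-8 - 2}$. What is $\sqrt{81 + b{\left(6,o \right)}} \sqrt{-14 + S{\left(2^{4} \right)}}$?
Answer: $\frac{i \sqrt{18966}}{4} \approx 34.429 i$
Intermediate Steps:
$o = - \frac{1}{10}$ ($o = \frac{1}{-10} = - \frac{1}{10} \approx -0.1$)
$\sqrt{81 + b{\left(6,o \right)}} \sqrt{-14 + S{\left(2^{4} \right)}} = \sqrt{81 + 6} \sqrt{-14 + \frac{6}{2^{4}}} = \sqrt{87} \sqrt{-14 + \frac{6}{16}} = \sqrt{87} \sqrt{-14 + 6 \cdot \frac{1}{16}} = \sqrt{87} \sqrt{-14 + \frac{3}{8}} = \sqrt{87} \sqrt{- \frac{109}{8}} = \sqrt{87} \frac{i \sqrt{218}}{4} = \frac{i \sqrt{18966}}{4}$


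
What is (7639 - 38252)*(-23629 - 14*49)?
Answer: 744355095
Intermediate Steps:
(7639 - 38252)*(-23629 - 14*49) = -30613*(-23629 - 686) = -30613*(-24315) = 744355095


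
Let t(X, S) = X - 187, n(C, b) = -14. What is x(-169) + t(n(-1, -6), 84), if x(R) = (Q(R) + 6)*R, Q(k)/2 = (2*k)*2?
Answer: 227273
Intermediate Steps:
Q(k) = 8*k (Q(k) = 2*((2*k)*2) = 2*(4*k) = 8*k)
t(X, S) = -187 + X
x(R) = R*(6 + 8*R) (x(R) = (8*R + 6)*R = (6 + 8*R)*R = R*(6 + 8*R))
x(-169) + t(n(-1, -6), 84) = 2*(-169)*(3 + 4*(-169)) + (-187 - 14) = 2*(-169)*(3 - 676) - 201 = 2*(-169)*(-673) - 201 = 227474 - 201 = 227273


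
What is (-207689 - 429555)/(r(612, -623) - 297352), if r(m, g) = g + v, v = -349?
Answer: 159311/74581 ≈ 2.1361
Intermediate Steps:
r(m, g) = -349 + g (r(m, g) = g - 349 = -349 + g)
(-207689 - 429555)/(r(612, -623) - 297352) = (-207689 - 429555)/((-349 - 623) - 297352) = -637244/(-972 - 297352) = -637244/(-298324) = -637244*(-1/298324) = 159311/74581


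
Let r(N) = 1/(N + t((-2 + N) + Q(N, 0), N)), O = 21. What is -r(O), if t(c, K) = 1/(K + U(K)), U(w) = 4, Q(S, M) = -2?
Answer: -25/526 ≈ -0.047529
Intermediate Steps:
t(c, K) = 1/(4 + K) (t(c, K) = 1/(K + 4) = 1/(4 + K))
r(N) = 1/(N + 1/(4 + N))
-r(O) = -(4 + 21)/(1 + 21*(4 + 21)) = -25/(1 + 21*25) = -25/(1 + 525) = -25/526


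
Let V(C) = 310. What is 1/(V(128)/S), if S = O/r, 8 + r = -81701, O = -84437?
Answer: 84437/25329790 ≈ 0.0033335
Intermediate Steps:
r = -81709 (r = -8 - 81701 = -81709)
S = 84437/81709 (S = -84437/(-81709) = -84437*(-1/81709) = 84437/81709 ≈ 1.0334)
1/(V(128)/S) = 1/(310/(84437/81709)) = 1/(310*(81709/84437)) = 1/(25329790/84437) = 84437/25329790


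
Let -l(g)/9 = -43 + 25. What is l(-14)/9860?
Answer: 81/4930 ≈ 0.016430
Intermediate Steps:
l(g) = 162 (l(g) = -9*(-43 + 25) = -9*(-18) = 162)
l(-14)/9860 = 162/9860 = 162*(1/9860) = 81/4930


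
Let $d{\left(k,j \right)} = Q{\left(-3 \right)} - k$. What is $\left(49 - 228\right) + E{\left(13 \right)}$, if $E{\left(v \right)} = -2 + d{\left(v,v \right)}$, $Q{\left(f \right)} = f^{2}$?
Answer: $-185$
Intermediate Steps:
$d{\left(k,j \right)} = 9 - k$ ($d{\left(k,j \right)} = \left(-3\right)^{2} - k = 9 - k$)
$E{\left(v \right)} = 7 - v$ ($E{\left(v \right)} = -2 - \left(-9 + v\right) = 7 - v$)
$\left(49 - 228\right) + E{\left(13 \right)} = \left(49 - 228\right) + \left(7 - 13\right) = -179 + \left(7 - 13\right) = -179 - 6 = -185$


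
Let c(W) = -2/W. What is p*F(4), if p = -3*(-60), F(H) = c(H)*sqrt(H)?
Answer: -180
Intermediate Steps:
F(H) = -2/sqrt(H) (F(H) = (-2/H)*sqrt(H) = -2/sqrt(H))
p = 180
p*F(4) = 180*(-2/sqrt(4)) = 180*(-2*1/2) = 180*(-1) = -180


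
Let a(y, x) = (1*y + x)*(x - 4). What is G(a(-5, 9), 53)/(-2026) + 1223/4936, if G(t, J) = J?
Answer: 1108095/5000168 ≈ 0.22161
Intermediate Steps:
a(y, x) = (-4 + x)*(x + y) (a(y, x) = (y + x)*(-4 + x) = (x + y)*(-4 + x) = (-4 + x)*(x + y))
G(a(-5, 9), 53)/(-2026) + 1223/4936 = 53/(-2026) + 1223/4936 = 53*(-1/2026) + 1223*(1/4936) = -53/2026 + 1223/4936 = 1108095/5000168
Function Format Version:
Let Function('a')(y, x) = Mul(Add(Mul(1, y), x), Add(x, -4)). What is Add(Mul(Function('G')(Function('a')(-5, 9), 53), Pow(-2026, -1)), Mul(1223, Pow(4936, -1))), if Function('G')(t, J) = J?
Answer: Rational(1108095, 5000168) ≈ 0.22161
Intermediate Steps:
Function('a')(y, x) = Mul(Add(-4, x), Add(x, y)) (Function('a')(y, x) = Mul(Add(y, x), Add(-4, x)) = Mul(Add(x, y), Add(-4, x)) = Mul(Add(-4, x), Add(x, y)))
Add(Mul(Function('G')(Function('a')(-5, 9), 53), Pow(-2026, -1)), Mul(1223, Pow(4936, -1))) = Add(Mul(53, Pow(-2026, -1)), Mul(1223, Pow(4936, -1))) = Add(Mul(53, Rational(-1, 2026)), Mul(1223, Rational(1, 4936))) = Add(Rational(-53, 2026), Rational(1223, 4936)) = Rational(1108095, 5000168)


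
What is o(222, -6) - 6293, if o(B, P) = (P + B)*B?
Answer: 41659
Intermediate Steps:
o(B, P) = B*(B + P) (o(B, P) = (B + P)*B = B*(B + P))
o(222, -6) - 6293 = 222*(222 - 6) - 6293 = 222*216 - 6293 = 47952 - 6293 = 41659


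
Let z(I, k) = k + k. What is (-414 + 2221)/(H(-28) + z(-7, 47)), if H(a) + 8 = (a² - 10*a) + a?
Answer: 1807/1122 ≈ 1.6105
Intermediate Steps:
z(I, k) = 2*k
H(a) = -8 + a² - 9*a (H(a) = -8 + ((a² - 10*a) + a) = -8 + (a² - 9*a) = -8 + a² - 9*a)
(-414 + 2221)/(H(-28) + z(-7, 47)) = (-414 + 2221)/((-8 + (-28)² - 9*(-28)) + 2*47) = 1807/((-8 + 784 + 252) + 94) = 1807/(1028 + 94) = 1807/1122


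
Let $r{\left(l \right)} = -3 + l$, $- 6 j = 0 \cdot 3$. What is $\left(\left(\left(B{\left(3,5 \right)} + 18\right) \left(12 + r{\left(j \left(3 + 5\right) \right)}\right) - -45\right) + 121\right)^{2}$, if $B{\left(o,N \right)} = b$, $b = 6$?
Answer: $145924$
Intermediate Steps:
$j = 0$ ($j = - \frac{0 \cdot 3}{6} = \left(- \frac{1}{6}\right) 0 = 0$)
$B{\left(o,N \right)} = 6$
$\left(\left(\left(B{\left(3,5 \right)} + 18\right) \left(12 + r{\left(j \left(3 + 5\right) \right)}\right) - -45\right) + 121\right)^{2} = \left(\left(\left(6 + 18\right) \left(12 - \left(3 + 0 \left(3 + 5\right)\right)\right) - -45\right) + 121\right)^{2} = \left(\left(24 \left(12 + \left(-3 + 0 \cdot 8\right)\right) + 45\right) + 121\right)^{2} = \left(\left(24 \left(12 + \left(-3 + 0\right)\right) + 45\right) + 121\right)^{2} = \left(\left(24 \left(12 - 3\right) + 45\right) + 121\right)^{2} = \left(\left(24 \cdot 9 + 45\right) + 121\right)^{2} = \left(\left(216 + 45\right) + 121\right)^{2} = \left(261 + 121\right)^{2} = 382^{2} = 145924$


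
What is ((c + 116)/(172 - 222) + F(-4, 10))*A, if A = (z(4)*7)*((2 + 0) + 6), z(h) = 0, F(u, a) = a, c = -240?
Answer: 0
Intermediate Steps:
A = 0 (A = (0*7)*((2 + 0) + 6) = 0*(2 + 6) = 0*8 = 0)
((c + 116)/(172 - 222) + F(-4, 10))*A = ((-240 + 116)/(172 - 222) + 10)*0 = (-124/(-50) + 10)*0 = (-124*(-1/50) + 10)*0 = (62/25 + 10)*0 = (312/25)*0 = 0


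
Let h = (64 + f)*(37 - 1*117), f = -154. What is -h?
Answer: -7200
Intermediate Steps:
h = 7200 (h = (64 - 154)*(37 - 1*117) = -90*(37 - 117) = -90*(-80) = 7200)
-h = -1*7200 = -7200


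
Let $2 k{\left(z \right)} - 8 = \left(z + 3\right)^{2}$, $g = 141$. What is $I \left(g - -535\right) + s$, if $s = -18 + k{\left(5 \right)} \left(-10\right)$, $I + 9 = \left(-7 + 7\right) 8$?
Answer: $-6462$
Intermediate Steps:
$k{\left(z \right)} = 4 + \frac{\left(3 + z\right)^{2}}{2}$ ($k{\left(z \right)} = 4 + \frac{\left(z + 3\right)^{2}}{2} = 4 + \frac{\left(3 + z\right)^{2}}{2}$)
$I = -9$ ($I = -9 + \left(-7 + 7\right) 8 = -9 + 0 \cdot 8 = -9 + 0 = -9$)
$s = -378$ ($s = -18 + \left(4 + \frac{\left(3 + 5\right)^{2}}{2}\right) \left(-10\right) = -18 + \left(4 + \frac{8^{2}}{2}\right) \left(-10\right) = -18 + \left(4 + \frac{1}{2} \cdot 64\right) \left(-10\right) = -18 + \left(4 + 32\right) \left(-10\right) = -18 + 36 \left(-10\right) = -18 - 360 = -378$)
$I \left(g - -535\right) + s = - 9 \left(141 - -535\right) - 378 = - 9 \left(141 + 535\right) - 378 = \left(-9\right) 676 - 378 = -6084 - 378 = -6462$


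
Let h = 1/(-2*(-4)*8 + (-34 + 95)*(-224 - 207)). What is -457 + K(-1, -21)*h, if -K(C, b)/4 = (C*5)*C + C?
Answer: -11985723/26227 ≈ -457.00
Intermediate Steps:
K(C, b) = -20*C**2 - 4*C (K(C, b) = -4*((C*5)*C + C) = -4*((5*C)*C + C) = -4*(5*C**2 + C) = -4*(C + 5*C**2) = -20*C**2 - 4*C)
h = -1/26227 (h = 1/(8*8 + 61*(-431)) = 1/(64 - 26291) = 1/(-26227) = -1/26227 ≈ -3.8129e-5)
-457 + K(-1, -21)*h = -457 - 4*(-1)*(1 + 5*(-1))*(-1/26227) = -457 - 4*(-1)*(1 - 5)*(-1/26227) = -457 - 4*(-1)*(-4)*(-1/26227) = -457 - 16*(-1/26227) = -457 + 16/26227 = -11985723/26227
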